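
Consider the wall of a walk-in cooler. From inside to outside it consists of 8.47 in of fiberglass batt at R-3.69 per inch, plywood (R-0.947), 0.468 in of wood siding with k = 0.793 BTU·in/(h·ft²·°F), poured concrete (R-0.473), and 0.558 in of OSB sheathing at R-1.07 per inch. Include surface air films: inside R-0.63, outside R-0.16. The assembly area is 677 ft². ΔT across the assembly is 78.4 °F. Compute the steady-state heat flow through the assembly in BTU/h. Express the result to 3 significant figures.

8.47 × 3.69 = 31.25
0.468/0.793 = 0.5902
0.558 × 1.07 = 0.5971
R_total = 0.63 + 31.25 + 0.947 + 0.5902 + 0.473 + 0.5971 + 0.16 = 34.65 ft²·°F·h/BTU
Q = A·ΔT/R = 677 × 78.4 / 34.65 = 1532 BTU/h

1530 BTU/h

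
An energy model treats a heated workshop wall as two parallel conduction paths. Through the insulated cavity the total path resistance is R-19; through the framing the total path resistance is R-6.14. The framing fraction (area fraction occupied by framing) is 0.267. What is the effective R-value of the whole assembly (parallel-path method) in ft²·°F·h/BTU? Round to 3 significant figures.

U_eff = 0.733/19 + 0.267/6.14 = 0.03858 + 0.04349 = 0.08206
R_eff = 1/U_eff = 12.19 ft²·°F·h/BTU

12.2 ft²·°F·h/BTU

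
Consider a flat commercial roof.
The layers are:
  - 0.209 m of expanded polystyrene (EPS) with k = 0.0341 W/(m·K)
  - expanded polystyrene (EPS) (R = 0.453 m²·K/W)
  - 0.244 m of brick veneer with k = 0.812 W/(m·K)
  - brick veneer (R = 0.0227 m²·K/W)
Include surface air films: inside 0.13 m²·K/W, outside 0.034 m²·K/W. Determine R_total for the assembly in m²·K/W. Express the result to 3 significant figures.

0.209/0.0341 = 6.129
0.244/0.812 = 0.3005
R_total = 0.13 + 6.129 + 0.453 + 0.3005 + 0.0227 + 0.034 = 7.069 m²·K/W

7.07 m²·K/W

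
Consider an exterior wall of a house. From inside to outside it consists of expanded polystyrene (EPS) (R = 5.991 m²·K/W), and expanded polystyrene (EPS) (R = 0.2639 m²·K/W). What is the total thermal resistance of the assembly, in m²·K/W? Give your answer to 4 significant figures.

6.255 m²·K/W

R_total = 5.991 + 0.2639 = 6.2549 m²·K/W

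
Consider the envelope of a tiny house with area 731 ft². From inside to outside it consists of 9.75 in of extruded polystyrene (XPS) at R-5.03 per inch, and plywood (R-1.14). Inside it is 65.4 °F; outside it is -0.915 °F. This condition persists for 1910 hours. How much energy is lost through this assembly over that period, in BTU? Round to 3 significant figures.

9.75 × 5.03 = 49.04
R_total = 49.04 + 1.14 = 50.18 ft²·°F·h/BTU
Q = 731 × (65.4 − (-0.915)) / 50.18 = 966 BTU/h
E = 966 × 1910 = 1845000 BTU

1850000 BTU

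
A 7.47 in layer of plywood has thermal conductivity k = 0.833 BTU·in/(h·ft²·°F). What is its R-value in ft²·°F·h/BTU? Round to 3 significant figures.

8.97 ft²·°F·h/BTU

R = L/k = 7.47/0.833 = 8.968 ft²·°F·h/BTU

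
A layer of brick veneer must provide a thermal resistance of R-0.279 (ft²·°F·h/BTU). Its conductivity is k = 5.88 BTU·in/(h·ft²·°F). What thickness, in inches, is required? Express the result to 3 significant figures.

1.64 in

L = R × k = 0.279 × 5.88 = 1.641 in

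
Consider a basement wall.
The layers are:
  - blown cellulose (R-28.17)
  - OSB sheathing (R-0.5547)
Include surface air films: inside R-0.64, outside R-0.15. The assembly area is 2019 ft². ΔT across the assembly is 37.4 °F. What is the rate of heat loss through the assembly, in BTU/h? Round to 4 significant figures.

2558 BTU/h

R_total = 0.64 + 28.17 + 0.5547 + 0.15 = 29.515 ft²·°F·h/BTU
Q = A·ΔT/R = 2019 × 37.4 / 29.515 = 2558.4 BTU/h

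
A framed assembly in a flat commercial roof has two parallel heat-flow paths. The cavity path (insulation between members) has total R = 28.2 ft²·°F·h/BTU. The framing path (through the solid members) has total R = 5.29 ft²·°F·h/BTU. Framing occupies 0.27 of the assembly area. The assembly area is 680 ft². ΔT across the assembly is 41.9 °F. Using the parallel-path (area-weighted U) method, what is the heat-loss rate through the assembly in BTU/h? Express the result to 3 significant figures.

2190 BTU/h

U_eff = 0.73/28.2 + 0.27/5.29 = 0.02589 + 0.05104 = 0.07693
R_eff = 1/U_eff = 13 ft²·°F·h/BTU
Q = 680 × 41.9 / 13 = 2192 BTU/h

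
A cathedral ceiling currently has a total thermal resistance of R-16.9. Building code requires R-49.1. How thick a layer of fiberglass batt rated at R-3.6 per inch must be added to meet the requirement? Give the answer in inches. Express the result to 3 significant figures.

8.94 in

ΔR = 49.1 − 16.9 = 32.2 ft²·°F·h/BTU
L = ΔR / (R/in) = 32.2/3.6 = 8.944 in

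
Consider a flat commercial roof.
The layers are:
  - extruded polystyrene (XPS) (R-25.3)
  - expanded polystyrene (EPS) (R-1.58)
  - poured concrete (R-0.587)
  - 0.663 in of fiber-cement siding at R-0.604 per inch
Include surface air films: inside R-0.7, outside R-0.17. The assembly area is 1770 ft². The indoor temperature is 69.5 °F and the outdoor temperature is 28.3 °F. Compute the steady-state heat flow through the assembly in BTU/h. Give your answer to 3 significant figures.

2540 BTU/h

0.663 × 0.604 = 0.4005
R_total = 0.7 + 25.3 + 1.58 + 0.587 + 0.4005 + 0.17 = 28.74 ft²·°F·h/BTU
Q = A·ΔT/R = 1770 × (69.5 − 28.3) / 28.74 = 2538 BTU/h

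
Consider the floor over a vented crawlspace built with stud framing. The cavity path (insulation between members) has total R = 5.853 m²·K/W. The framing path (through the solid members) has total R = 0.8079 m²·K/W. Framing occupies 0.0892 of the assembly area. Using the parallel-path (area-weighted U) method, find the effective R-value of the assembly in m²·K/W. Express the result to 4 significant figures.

U_eff = 0.9108/5.853 + 0.0892/0.8079 = 0.15561 + 0.11041 = 0.26602
R_eff = 1/U_eff = 3.7591 m²·K/W

3.759 m²·K/W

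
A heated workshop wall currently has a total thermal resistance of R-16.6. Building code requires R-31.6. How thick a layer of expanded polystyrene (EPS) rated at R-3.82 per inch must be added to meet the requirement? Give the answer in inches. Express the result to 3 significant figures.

ΔR = 31.6 − 16.6 = 15 ft²·°F·h/BTU
L = ΔR / (R/in) = 15/3.82 = 3.927 in

3.93 in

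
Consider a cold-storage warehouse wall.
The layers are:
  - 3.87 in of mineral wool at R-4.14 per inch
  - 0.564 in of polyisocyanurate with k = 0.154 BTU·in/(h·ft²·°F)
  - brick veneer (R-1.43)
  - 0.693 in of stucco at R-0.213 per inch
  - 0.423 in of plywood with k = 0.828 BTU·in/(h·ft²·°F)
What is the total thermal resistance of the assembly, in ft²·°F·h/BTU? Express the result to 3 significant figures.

21.8 ft²·°F·h/BTU

3.87 × 4.14 = 16.02
0.564/0.154 = 3.662
0.693 × 0.213 = 0.1476
0.423/0.828 = 0.5109
R_total = 16.02 + 3.662 + 1.43 + 0.1476 + 0.5109 = 21.77 ft²·°F·h/BTU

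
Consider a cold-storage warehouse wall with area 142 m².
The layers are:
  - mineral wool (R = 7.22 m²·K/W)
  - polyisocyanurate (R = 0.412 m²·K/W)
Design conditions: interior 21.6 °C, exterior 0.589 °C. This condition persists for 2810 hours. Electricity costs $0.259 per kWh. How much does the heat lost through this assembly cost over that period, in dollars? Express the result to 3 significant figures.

R_total = 7.22 + 0.412 = 7.632 m²·K/W
Q = 142 × (21.6 − 0.589) / 7.632 = 390.9 W
E = 390.9 W × 2810 h / 1000 = 1099 kWh
Cost = 1099 × 0.259 = $284.5

285 dollars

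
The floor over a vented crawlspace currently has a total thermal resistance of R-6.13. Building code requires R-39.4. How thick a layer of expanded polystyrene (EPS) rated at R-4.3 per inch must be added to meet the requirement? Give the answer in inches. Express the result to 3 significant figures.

ΔR = 39.4 − 6.13 = 33.27 ft²·°F·h/BTU
L = ΔR / (R/in) = 33.27/4.3 = 7.737 in

7.74 in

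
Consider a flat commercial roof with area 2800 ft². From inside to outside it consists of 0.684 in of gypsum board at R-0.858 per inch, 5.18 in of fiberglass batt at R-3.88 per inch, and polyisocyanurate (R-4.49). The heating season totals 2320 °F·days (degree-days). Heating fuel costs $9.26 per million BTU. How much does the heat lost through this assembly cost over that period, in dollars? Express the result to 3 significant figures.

0.684 × 0.858 = 0.5869
5.18 × 3.88 = 20.1
R_total = 0.5869 + 20.1 + 4.49 = 25.18 ft²·°F·h/BTU
E = A × HDD × 24 / R = 2800 × 2320 × 24 / 25.18 = 6193000 BTU
Cost = 6193000/10⁶ × 9.26 = $57.34

57.3 dollars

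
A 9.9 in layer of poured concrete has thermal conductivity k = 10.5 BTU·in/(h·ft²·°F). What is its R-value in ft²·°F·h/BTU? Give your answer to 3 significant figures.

R = L/k = 9.9/10.5 = 0.9429 ft²·°F·h/BTU

0.943 ft²·°F·h/BTU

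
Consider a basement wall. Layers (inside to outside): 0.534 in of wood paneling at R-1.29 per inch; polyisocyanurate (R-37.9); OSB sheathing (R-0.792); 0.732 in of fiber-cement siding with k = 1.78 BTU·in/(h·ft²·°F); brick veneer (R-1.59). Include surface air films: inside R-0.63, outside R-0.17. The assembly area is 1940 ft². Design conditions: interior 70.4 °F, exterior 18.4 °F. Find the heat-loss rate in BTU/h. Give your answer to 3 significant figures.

2390 BTU/h

0.534 × 1.29 = 0.6889
0.732/1.78 = 0.4112
R_total = 0.63 + 0.6889 + 37.9 + 0.792 + 0.4112 + 1.59 + 0.17 = 42.18 ft²·°F·h/BTU
Q = A·ΔT/R = 1940 × (70.4 − 18.4) / 42.18 = 2392 BTU/h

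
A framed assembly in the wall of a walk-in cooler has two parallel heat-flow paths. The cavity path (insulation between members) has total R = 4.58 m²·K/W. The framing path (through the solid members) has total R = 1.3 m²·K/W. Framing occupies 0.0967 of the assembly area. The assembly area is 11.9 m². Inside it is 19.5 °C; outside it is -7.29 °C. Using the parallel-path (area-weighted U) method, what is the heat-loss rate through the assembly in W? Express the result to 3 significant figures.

86.6 W

U_eff = 0.9033/4.58 + 0.0967/1.3 = 0.1972 + 0.07438 = 0.2716
R_eff = 1/U_eff = 3.682 m²·K/W
Q = 11.9 × (19.5 − (-7.29)) / 3.682 = 86.59 W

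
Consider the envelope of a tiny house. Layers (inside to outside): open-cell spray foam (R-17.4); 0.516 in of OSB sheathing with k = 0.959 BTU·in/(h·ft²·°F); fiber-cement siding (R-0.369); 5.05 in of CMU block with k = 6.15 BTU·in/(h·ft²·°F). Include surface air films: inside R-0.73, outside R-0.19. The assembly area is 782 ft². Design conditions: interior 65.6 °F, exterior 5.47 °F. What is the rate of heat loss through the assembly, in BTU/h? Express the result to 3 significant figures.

2350 BTU/h

0.516/0.959 = 0.5381
5.05/6.15 = 0.8211
R_total = 0.73 + 17.4 + 0.5381 + 0.369 + 0.8211 + 0.19 = 20.05 ft²·°F·h/BTU
Q = A·ΔT/R = 782 × (65.6 − 5.47) / 20.05 = 2345 BTU/h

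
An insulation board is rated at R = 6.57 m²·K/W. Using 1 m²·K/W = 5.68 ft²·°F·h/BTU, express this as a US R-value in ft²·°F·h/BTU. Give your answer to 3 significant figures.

37.3 ft²·°F·h/BTU

R_US = 6.57 × 5.68 = 37.32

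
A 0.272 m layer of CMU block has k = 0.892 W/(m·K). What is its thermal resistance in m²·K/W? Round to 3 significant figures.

R = L/k = 0.272/0.892 = 0.3049 m²·K/W

0.305 m²·K/W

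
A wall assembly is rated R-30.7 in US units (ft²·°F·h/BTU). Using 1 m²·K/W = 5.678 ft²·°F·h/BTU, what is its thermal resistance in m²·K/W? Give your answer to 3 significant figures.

5.41 m²·K/W

R_SI = 30.7/5.678 = 5.407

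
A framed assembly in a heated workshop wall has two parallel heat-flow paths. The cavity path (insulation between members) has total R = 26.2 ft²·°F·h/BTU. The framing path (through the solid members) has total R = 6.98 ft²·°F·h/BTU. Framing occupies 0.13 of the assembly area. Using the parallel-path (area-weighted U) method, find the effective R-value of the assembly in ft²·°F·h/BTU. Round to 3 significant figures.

U_eff = 0.87/26.2 + 0.13/6.98 = 0.03321 + 0.01862 = 0.05183
R_eff = 1/U_eff = 19.29 ft²·°F·h/BTU

19.3 ft²·°F·h/BTU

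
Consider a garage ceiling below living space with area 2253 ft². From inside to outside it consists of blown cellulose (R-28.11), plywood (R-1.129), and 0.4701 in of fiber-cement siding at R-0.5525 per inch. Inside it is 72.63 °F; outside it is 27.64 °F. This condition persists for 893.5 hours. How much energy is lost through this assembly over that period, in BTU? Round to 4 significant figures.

0.4701 × 0.5525 = 0.25973
R_total = 28.11 + 1.129 + 0.25973 = 29.499 ft²·°F·h/BTU
Q = 2253 × (72.63 − 27.64) / 29.499 = 3436.2 BTU/h
E = 3436.2 × 893.5 = 3070200 BTU

3070000 BTU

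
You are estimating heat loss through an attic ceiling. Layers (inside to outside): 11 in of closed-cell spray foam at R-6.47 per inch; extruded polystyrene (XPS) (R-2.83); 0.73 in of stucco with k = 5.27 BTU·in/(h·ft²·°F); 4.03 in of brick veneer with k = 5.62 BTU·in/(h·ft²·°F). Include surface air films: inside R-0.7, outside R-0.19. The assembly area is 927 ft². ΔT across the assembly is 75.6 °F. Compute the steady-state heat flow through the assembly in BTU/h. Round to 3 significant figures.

925 BTU/h

11 × 6.47 = 71.17
0.73/5.27 = 0.1385
4.03/5.62 = 0.7171
R_total = 0.7 + 71.17 + 2.83 + 0.1385 + 0.7171 + 0.19 = 75.75 ft²·°F·h/BTU
Q = A·ΔT/R = 927 × 75.6 / 75.75 = 925.2 BTU/h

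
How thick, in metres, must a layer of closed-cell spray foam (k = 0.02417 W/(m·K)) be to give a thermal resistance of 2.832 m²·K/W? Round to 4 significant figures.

L = R·k = 2.832 × 0.02417 = 0.068449 m

0.06845 m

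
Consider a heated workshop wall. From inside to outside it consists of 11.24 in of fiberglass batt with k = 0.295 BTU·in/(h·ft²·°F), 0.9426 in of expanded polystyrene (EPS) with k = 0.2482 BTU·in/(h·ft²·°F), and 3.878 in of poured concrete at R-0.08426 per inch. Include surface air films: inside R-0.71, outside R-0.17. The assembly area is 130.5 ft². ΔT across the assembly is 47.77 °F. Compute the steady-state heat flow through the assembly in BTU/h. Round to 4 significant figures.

144.6 BTU/h

11.24/0.295 = 38.102
0.9426/0.2482 = 3.7977
3.878 × 0.08426 = 0.32676
R_total = 0.71 + 38.102 + 3.7977 + 0.32676 + 0.17 = 43.106 ft²·°F·h/BTU
Q = A·ΔT/R = 130.5 × 47.77 / 43.106 = 144.62 BTU/h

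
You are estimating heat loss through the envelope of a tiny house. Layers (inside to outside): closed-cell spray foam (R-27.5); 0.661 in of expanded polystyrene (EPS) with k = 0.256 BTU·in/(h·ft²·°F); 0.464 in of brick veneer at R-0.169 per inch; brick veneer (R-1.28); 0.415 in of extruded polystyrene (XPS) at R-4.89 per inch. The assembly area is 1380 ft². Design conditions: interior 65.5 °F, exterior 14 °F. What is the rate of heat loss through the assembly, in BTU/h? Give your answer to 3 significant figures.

0.661/0.256 = 2.582
0.464 × 0.169 = 0.07842
0.415 × 4.89 = 2.029
R_total = 27.5 + 2.582 + 0.07842 + 1.28 + 2.029 = 33.47 ft²·°F·h/BTU
Q = A·ΔT/R = 1380 × (65.5 − 14) / 33.47 = 2123 BTU/h

2120 BTU/h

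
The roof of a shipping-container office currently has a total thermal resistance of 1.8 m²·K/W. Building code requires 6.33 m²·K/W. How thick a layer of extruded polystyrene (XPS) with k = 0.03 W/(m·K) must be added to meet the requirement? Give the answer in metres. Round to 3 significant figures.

0.136 m

ΔR = 6.33 − 1.8 = 4.53 m²·K/W
L = ΔR × k = 4.53 × 0.03 = 0.1359 m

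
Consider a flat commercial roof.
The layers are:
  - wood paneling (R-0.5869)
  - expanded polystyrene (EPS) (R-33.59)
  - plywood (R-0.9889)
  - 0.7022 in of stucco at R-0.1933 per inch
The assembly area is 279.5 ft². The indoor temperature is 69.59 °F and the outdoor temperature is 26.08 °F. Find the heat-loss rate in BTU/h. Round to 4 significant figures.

344.5 BTU/h

0.7022 × 0.1933 = 0.13574
R_total = 0.5869 + 33.59 + 0.9889 + 0.13574 = 35.302 ft²·°F·h/BTU
Q = A·ΔT/R = 279.5 × (69.59 − 26.08) / 35.302 = 344.49 BTU/h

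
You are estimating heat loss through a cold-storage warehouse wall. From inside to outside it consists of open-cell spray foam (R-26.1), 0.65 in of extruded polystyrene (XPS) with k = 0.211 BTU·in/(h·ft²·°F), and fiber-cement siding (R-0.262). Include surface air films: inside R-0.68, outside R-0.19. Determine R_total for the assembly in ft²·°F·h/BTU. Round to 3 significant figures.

0.65/0.211 = 3.081
R_total = 0.68 + 26.1 + 3.081 + 0.262 + 0.19 = 30.31 ft²·°F·h/BTU

30.3 ft²·°F·h/BTU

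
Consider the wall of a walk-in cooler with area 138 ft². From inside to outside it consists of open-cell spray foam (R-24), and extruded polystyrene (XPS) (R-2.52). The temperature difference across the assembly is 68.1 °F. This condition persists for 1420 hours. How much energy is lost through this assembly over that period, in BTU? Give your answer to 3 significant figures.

503000 BTU

R_total = 24 + 2.52 = 26.52 ft²·°F·h/BTU
Q = 138 × 68.1 / 26.52 = 354.4 BTU/h
E = 354.4 × 1420 = 503200 BTU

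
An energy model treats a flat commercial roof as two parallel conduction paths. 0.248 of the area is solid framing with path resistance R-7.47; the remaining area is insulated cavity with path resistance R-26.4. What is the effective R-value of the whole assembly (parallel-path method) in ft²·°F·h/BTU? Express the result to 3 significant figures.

U_eff = 0.752/26.4 + 0.248/7.47 = 0.02848 + 0.0332 = 0.06168
R_eff = 1/U_eff = 16.21 ft²·°F·h/BTU

16.2 ft²·°F·h/BTU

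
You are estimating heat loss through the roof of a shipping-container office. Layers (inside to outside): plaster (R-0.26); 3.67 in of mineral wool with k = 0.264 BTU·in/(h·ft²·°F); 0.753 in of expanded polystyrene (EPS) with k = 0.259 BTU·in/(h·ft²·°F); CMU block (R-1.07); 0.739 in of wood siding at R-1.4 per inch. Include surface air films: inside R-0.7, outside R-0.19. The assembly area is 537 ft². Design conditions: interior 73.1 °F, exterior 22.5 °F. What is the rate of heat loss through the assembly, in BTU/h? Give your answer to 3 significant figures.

3.67/0.264 = 13.9
0.753/0.259 = 2.907
0.739 × 1.4 = 1.035
R_total = 0.7 + 0.26 + 13.9 + 2.907 + 1.07 + 1.035 + 0.19 = 20.06 ft²·°F·h/BTU
Q = A·ΔT/R = 537 × (73.1 − 22.5) / 20.06 = 1354 BTU/h

1350 BTU/h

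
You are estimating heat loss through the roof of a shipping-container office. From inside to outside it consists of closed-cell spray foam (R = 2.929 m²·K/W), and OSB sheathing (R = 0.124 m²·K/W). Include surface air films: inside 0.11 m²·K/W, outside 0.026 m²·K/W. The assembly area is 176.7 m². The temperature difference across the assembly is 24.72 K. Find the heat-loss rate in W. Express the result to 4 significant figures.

R_total = 0.11 + 2.929 + 0.124 + 0.026 = 3.189 m²·K/W
Q = A·ΔT/R = 176.7 × 24.72 / 3.189 = 1369.7 W

1370 W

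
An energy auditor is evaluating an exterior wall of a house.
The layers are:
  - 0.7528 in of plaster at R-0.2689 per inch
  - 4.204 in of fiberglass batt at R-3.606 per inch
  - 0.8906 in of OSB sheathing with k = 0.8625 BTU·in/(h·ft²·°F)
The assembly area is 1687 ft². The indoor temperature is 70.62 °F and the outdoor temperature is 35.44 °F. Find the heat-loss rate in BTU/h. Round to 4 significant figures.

3620 BTU/h

0.7528 × 0.2689 = 0.20243
4.204 × 3.606 = 15.16
0.8906/0.8625 = 1.0326
R_total = 0.20243 + 15.16 + 1.0326 = 16.395 ft²·°F·h/BTU
Q = A·ΔT/R = 1687 × (70.62 − 35.44) / 16.395 = 3620 BTU/h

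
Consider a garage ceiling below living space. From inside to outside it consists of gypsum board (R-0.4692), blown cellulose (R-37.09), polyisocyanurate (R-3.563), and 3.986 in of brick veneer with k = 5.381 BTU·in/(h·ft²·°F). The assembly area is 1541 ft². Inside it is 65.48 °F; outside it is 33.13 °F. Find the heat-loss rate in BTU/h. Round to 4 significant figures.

1191 BTU/h

3.986/5.381 = 0.74075
R_total = 0.4692 + 37.09 + 3.563 + 0.74075 = 41.863 ft²·°F·h/BTU
Q = A·ΔT/R = 1541 × (65.48 − 33.13) / 41.863 = 1190.8 BTU/h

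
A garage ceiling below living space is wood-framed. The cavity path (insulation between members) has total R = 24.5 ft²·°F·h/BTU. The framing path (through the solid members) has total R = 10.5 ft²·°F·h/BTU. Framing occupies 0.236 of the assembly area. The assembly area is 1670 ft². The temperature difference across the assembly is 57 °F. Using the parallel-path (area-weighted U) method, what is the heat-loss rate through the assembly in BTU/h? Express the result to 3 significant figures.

U_eff = 0.764/24.5 + 0.236/10.5 = 0.03118 + 0.02248 = 0.05366
R_eff = 1/U_eff = 18.64 ft²·°F·h/BTU
Q = 1670 × 57 / 18.64 = 5108 BTU/h

5110 BTU/h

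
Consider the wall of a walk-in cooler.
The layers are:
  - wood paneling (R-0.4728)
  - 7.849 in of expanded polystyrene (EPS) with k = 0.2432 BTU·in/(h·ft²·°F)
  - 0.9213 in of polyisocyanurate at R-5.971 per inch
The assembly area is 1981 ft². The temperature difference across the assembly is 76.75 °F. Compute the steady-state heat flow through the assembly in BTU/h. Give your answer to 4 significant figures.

7.849/0.2432 = 32.274
0.9213 × 5.971 = 5.5011
R_total = 0.4728 + 32.274 + 5.5011 = 38.248 ft²·°F·h/BTU
Q = A·ΔT/R = 1981 × 76.75 / 38.248 = 3975.2 BTU/h

3975 BTU/h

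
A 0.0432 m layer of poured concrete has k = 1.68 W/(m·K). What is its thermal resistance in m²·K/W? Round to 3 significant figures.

R = L/k = 0.0432/1.68 = 0.02571 m²·K/W

0.0257 m²·K/W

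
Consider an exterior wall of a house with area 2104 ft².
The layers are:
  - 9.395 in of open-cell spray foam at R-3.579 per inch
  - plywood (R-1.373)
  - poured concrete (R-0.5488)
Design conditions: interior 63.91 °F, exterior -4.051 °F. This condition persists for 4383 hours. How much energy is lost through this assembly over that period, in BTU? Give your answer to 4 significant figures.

9.395 × 3.579 = 33.625
R_total = 33.625 + 1.373 + 0.5488 = 35.547 ft²·°F·h/BTU
Q = 2104 × (63.91 − (-4.051)) / 35.547 = 4022.6 BTU/h
E = 4022.6 × 4383 = 17631000 BTU

17630000 BTU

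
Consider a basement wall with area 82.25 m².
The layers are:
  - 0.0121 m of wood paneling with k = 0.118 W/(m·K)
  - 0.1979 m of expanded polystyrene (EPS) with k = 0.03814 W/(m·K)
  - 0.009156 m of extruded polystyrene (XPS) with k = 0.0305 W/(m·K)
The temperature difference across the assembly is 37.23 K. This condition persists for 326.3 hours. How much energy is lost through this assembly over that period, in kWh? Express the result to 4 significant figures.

0.0121/0.118 = 0.10254
0.1979/0.03814 = 5.1888
0.009156/0.0305 = 0.3002
R_total = 0.10254 + 5.1888 + 0.3002 = 5.5915 m²·K/W
Q = 82.25 × 37.23 / 5.5915 = 547.65 W
E = 547.65 W × 326.3 h / 1000 = 178.7 kWh

178.7 kWh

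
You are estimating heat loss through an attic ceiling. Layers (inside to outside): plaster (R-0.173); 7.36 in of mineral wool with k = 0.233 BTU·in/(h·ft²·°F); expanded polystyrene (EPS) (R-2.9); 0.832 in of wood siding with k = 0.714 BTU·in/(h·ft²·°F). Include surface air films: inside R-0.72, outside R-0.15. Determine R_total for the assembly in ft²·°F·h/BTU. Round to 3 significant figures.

36.7 ft²·°F·h/BTU

7.36/0.233 = 31.59
0.832/0.714 = 1.165
R_total = 0.72 + 0.173 + 31.59 + 2.9 + 1.165 + 0.15 = 36.7 ft²·°F·h/BTU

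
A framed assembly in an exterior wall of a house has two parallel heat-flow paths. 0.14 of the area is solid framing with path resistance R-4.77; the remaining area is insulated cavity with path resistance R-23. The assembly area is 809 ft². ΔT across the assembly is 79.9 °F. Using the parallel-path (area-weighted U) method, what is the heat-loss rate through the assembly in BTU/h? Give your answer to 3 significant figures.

4310 BTU/h

U_eff = 0.86/23 + 0.14/4.77 = 0.03739 + 0.02935 = 0.06674
R_eff = 1/U_eff = 14.98 ft²·°F·h/BTU
Q = 809 × 79.9 / 14.98 = 4314 BTU/h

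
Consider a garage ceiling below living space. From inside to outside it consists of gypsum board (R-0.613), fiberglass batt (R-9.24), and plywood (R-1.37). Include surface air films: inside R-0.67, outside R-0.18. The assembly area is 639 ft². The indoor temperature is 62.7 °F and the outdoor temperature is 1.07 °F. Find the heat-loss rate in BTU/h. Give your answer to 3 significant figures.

R_total = 0.67 + 0.613 + 9.24 + 1.37 + 0.18 = 12.07 ft²·°F·h/BTU
Q = A·ΔT/R = 639 × (62.7 − 1.07) / 12.07 = 3262 BTU/h

3260 BTU/h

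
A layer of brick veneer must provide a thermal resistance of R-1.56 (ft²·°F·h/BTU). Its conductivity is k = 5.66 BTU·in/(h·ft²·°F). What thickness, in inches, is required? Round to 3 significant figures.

L = R × k = 1.56 × 5.66 = 8.83 in

8.83 in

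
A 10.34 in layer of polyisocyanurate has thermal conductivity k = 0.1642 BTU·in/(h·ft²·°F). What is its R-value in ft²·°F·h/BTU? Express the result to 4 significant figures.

R = L/k = 10.34/0.1642 = 62.972 ft²·°F·h/BTU

62.97 ft²·°F·h/BTU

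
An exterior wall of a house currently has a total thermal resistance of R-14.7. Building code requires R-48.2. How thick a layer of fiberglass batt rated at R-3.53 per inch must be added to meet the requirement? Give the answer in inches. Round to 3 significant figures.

ΔR = 48.2 − 14.7 = 33.5 ft²·°F·h/BTU
L = ΔR / (R/in) = 33.5/3.53 = 9.49 in

9.49 in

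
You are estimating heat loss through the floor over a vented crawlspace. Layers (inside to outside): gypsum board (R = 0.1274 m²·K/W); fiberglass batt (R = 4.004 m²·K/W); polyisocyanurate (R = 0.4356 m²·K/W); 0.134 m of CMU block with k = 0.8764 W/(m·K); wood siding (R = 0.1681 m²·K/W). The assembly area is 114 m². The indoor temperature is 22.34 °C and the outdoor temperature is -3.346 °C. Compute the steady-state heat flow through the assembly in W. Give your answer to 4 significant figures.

0.134/0.8764 = 0.1529
R_total = 0.1274 + 4.004 + 0.4356 + 0.1529 + 0.1681 = 4.888 m²·K/W
Q = A·ΔT/R = 114 × (22.34 − (-3.346)) / 4.888 = 599.06 W

599.1 W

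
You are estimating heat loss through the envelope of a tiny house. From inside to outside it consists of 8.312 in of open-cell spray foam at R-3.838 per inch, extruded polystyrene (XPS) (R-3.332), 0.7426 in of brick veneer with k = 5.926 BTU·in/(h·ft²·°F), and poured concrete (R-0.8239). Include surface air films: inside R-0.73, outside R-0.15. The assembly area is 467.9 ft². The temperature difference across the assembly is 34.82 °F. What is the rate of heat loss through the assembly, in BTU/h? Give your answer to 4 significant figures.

439.6 BTU/h

8.312 × 3.838 = 31.901
0.7426/5.926 = 0.12531
R_total = 0.73 + 31.901 + 3.332 + 0.12531 + 0.8239 + 0.15 = 37.063 ft²·°F·h/BTU
Q = A·ΔT/R = 467.9 × 34.82 / 37.063 = 439.59 BTU/h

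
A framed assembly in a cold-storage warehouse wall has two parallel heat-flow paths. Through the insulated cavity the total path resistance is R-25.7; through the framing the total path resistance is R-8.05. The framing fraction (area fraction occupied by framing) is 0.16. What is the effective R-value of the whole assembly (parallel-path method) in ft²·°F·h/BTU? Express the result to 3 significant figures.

19.0 ft²·°F·h/BTU

U_eff = 0.84/25.7 + 0.16/8.05 = 0.03268 + 0.01988 = 0.05256
R_eff = 1/U_eff = 19.03 ft²·°F·h/BTU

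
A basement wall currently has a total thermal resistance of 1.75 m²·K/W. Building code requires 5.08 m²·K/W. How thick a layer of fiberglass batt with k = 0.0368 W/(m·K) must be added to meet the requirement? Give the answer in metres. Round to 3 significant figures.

0.123 m

ΔR = 5.08 − 1.75 = 3.33 m²·K/W
L = ΔR × k = 3.33 × 0.0368 = 0.1225 m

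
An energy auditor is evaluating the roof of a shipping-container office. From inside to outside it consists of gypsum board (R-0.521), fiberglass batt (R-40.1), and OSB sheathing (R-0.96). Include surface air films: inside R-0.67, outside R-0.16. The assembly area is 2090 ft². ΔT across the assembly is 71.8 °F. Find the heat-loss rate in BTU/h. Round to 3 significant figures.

R_total = 0.67 + 0.521 + 40.1 + 0.96 + 0.16 = 42.41 ft²·°F·h/BTU
Q = A·ΔT/R = 2090 × 71.8 / 42.41 = 3538 BTU/h

3540 BTU/h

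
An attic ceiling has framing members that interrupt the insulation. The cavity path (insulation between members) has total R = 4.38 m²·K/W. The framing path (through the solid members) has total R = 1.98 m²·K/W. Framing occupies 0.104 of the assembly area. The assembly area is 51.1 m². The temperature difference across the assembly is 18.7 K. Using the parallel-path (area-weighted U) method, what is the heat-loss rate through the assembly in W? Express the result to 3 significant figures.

U_eff = 0.896/4.38 + 0.104/1.98 = 0.2046 + 0.05253 = 0.2571
R_eff = 1/U_eff = 3.89 m²·K/W
Q = 51.1 × 18.7 / 3.89 = 245.7 W

246 W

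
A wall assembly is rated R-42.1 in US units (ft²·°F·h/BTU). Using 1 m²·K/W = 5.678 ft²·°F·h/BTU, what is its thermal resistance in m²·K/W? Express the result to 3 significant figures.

R_SI = 42.1/5.678 = 7.415

7.41 m²·K/W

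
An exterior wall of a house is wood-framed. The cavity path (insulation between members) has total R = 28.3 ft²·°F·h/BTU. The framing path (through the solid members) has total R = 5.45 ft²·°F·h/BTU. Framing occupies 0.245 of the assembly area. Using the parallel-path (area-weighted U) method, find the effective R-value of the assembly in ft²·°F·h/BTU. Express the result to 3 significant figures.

U_eff = 0.755/28.3 + 0.245/5.45 = 0.02668 + 0.04495 = 0.07163
R_eff = 1/U_eff = 13.96 ft²·°F·h/BTU

14.0 ft²·°F·h/BTU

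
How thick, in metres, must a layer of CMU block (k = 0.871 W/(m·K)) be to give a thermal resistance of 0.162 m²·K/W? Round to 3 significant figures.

L = R·k = 0.162 × 0.871 = 0.1411 m

0.141 m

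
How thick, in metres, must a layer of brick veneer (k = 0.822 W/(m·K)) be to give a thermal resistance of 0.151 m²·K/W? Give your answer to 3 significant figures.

L = R·k = 0.151 × 0.822 = 0.1241 m

0.124 m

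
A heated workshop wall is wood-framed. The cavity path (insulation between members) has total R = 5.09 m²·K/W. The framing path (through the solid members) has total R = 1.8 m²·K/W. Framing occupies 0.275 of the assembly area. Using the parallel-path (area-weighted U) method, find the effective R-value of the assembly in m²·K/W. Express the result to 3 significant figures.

U_eff = 0.725/5.09 + 0.275/1.8 = 0.1424 + 0.1528 = 0.2952
R_eff = 1/U_eff = 3.387 m²·K/W

3.39 m²·K/W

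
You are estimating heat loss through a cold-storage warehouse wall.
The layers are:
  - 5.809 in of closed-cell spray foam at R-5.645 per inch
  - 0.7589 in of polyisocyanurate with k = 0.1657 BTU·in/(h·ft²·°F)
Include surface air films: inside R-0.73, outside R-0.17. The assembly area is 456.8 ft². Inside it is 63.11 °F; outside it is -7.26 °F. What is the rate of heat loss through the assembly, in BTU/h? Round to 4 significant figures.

839.9 BTU/h

5.809 × 5.645 = 32.792
0.7589/0.1657 = 4.58
R_total = 0.73 + 32.792 + 4.58 + 0.17 = 38.272 ft²·°F·h/BTU
Q = A·ΔT/R = 456.8 × (63.11 − (-7.26)) / 38.272 = 839.91 BTU/h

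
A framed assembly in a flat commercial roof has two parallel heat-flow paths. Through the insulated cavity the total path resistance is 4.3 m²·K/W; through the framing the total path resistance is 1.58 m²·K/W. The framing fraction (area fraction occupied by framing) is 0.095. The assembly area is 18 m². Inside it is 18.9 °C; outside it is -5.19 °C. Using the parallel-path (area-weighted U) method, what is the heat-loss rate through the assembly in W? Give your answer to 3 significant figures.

117 W

U_eff = 0.905/4.3 + 0.095/1.58 = 0.2105 + 0.06013 = 0.2706
R_eff = 1/U_eff = 3.696 m²·K/W
Q = 18 × (18.9 − (-5.19)) / 3.696 = 117.3 W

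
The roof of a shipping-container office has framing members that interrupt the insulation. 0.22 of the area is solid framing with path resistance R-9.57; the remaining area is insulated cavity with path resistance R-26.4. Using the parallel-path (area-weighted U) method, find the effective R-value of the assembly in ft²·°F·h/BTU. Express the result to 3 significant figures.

19.0 ft²·°F·h/BTU

U_eff = 0.78/26.4 + 0.22/9.57 = 0.02955 + 0.02299 = 0.05253
R_eff = 1/U_eff = 19.04 ft²·°F·h/BTU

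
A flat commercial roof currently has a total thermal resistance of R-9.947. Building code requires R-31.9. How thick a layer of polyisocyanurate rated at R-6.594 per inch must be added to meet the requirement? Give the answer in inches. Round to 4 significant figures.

ΔR = 31.9 − 9.947 = 21.953 ft²·°F·h/BTU
L = ΔR / (R/in) = 21.953/6.594 = 3.3292 in

3.329 in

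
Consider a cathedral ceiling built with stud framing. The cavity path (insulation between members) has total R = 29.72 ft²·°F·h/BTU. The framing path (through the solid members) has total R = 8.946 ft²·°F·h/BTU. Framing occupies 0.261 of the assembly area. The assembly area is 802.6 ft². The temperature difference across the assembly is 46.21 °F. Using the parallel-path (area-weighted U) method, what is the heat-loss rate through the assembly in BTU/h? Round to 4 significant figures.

2004 BTU/h

U_eff = 0.739/29.72 + 0.261/8.946 = 0.024865 + 0.029175 = 0.05404
R_eff = 1/U_eff = 18.505 ft²·°F·h/BTU
Q = 802.6 × 46.21 / 18.505 = 2004.3 BTU/h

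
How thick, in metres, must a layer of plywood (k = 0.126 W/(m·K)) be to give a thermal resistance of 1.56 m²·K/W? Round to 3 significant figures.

0.197 m

L = R·k = 1.56 × 0.126 = 0.1966 m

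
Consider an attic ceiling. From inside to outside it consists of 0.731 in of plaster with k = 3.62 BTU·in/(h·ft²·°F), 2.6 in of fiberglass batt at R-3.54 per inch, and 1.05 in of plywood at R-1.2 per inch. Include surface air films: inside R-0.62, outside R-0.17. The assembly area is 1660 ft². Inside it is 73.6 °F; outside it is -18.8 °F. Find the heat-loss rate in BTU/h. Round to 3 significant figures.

0.731/3.62 = 0.2019
2.6 × 3.54 = 9.204
1.05 × 1.2 = 1.26
R_total = 0.62 + 0.2019 + 9.204 + 1.26 + 0.17 = 11.46 ft²·°F·h/BTU
Q = A·ΔT/R = 1660 × (73.6 − (-18.8)) / 11.46 = 13390 BTU/h

13400 BTU/h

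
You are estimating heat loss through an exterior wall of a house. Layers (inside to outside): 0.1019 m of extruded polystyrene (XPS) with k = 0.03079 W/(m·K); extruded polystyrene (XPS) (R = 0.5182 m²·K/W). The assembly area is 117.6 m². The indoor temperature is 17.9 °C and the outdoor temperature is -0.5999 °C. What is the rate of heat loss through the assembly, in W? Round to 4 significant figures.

0.1019/0.03079 = 3.3095
R_total = 3.3095 + 0.5182 = 3.8277 m²·K/W
Q = A·ΔT/R = 117.6 × (17.9 − (-0.5999)) / 3.8277 = 568.38 W

568.4 W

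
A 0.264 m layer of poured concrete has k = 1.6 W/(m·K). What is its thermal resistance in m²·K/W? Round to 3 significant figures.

R = L/k = 0.264/1.6 = 0.165 m²·K/W

0.165 m²·K/W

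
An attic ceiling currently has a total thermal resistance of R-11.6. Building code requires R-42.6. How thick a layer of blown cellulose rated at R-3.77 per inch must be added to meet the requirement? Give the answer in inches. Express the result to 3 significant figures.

ΔR = 42.6 − 11.6 = 31 ft²·°F·h/BTU
L = ΔR / (R/in) = 31/3.77 = 8.223 in

8.22 in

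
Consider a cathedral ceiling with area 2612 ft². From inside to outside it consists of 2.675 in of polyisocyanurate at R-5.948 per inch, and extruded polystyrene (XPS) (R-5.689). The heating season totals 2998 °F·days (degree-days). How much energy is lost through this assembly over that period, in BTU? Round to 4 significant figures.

8701000 BTU

2.675 × 5.948 = 15.911
R_total = 15.911 + 5.689 = 21.6 ft²·°F·h/BTU
E = A × HDD × 24 / R = 2612 × 2998 × 24 / 21.6 = 8700900 BTU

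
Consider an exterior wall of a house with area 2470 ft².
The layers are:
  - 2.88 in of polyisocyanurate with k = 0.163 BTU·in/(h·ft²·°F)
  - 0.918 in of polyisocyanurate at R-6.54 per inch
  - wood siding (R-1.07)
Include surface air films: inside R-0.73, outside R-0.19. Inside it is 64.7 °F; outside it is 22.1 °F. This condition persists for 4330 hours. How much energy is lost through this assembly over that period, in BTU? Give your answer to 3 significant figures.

2.88/0.163 = 17.67
0.918 × 6.54 = 6.004
R_total = 0.73 + 17.67 + 6.004 + 1.07 + 0.19 = 25.66 ft²·°F·h/BTU
Q = 2470 × (64.7 − 22.1) / 25.66 = 4100 BTU/h
E = 4100 × 4330 = 17750000 BTU

17800000 BTU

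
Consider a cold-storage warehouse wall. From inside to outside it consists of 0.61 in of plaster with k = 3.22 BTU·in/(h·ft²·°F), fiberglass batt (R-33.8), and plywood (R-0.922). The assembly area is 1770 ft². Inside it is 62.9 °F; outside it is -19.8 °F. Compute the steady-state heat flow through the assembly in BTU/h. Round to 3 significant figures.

4190 BTU/h

0.61/3.22 = 0.1894
R_total = 0.1894 + 33.8 + 0.922 = 34.91 ft²·°F·h/BTU
Q = A·ΔT/R = 1770 × (62.9 − (-19.8)) / 34.91 = 4193 BTU/h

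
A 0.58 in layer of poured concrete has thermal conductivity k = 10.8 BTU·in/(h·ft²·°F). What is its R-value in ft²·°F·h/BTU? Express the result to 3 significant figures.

0.0537 ft²·°F·h/BTU

R = L/k = 0.58/10.8 = 0.0537 ft²·°F·h/BTU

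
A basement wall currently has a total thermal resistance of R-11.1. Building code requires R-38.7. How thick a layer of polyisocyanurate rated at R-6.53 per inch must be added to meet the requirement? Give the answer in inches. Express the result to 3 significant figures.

ΔR = 38.7 − 11.1 = 27.6 ft²·°F·h/BTU
L = ΔR / (R/in) = 27.6/6.53 = 4.227 in

4.23 in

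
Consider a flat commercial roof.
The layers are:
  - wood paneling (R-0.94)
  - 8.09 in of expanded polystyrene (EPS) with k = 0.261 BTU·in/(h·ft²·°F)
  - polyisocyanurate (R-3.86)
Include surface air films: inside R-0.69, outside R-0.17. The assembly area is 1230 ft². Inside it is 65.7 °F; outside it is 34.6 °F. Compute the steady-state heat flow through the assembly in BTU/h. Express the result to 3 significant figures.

8.09/0.261 = 31
R_total = 0.69 + 0.94 + 31 + 3.86 + 0.17 = 36.66 ft²·°F·h/BTU
Q = A·ΔT/R = 1230 × (65.7 − 34.6) / 36.66 = 1044 BTU/h

1040 BTU/h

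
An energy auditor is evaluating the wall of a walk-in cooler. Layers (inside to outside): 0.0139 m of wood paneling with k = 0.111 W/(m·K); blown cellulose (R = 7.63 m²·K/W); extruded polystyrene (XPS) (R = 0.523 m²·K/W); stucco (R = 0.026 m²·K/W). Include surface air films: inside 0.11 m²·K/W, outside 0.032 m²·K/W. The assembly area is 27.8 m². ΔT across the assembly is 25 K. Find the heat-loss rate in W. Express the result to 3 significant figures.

0.0139/0.111 = 0.1252
R_total = 0.11 + 0.1252 + 7.63 + 0.523 + 0.026 + 0.032 = 8.446 m²·K/W
Q = A·ΔT/R = 27.8 × 25 / 8.446 = 82.29 W

82.3 W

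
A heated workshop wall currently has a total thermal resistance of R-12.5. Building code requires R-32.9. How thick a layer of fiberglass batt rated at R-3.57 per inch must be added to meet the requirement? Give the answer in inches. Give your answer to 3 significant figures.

5.71 in

ΔR = 32.9 − 12.5 = 20.4 ft²·°F·h/BTU
L = ΔR / (R/in) = 20.4/3.57 = 5.714 in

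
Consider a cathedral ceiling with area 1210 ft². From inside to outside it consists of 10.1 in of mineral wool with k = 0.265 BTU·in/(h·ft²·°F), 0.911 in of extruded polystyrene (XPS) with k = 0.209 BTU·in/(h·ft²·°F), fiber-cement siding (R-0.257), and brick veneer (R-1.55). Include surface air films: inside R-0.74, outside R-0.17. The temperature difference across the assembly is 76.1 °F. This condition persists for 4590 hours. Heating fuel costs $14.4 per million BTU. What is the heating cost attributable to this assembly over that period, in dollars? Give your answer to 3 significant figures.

135 dollars

10.1/0.265 = 38.11
0.911/0.209 = 4.359
R_total = 0.74 + 38.11 + 4.359 + 0.257 + 1.55 + 0.17 = 45.19 ft²·°F·h/BTU
Q = 1210 × 76.1 / 45.19 = 2038 BTU/h
E = 2038 × 4590 = 9353000 BTU
Cost = 9353000/10⁶ × 14.4 = $134.7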